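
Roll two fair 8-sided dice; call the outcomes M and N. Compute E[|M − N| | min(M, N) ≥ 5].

P(min(M, N) ≥ 5) = 1/4.
Summing |M−N|·P(x,y) over outcomes with min(M, N) ≥ 5 gives 5/16.
E[|M − N| | min(M, N) ≥ 5] = (5/16) / (1/4) = 5/4.

5/4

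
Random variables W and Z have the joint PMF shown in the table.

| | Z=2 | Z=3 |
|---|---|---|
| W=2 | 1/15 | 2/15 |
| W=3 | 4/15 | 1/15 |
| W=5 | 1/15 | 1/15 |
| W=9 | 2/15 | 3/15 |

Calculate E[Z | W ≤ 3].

19/8

P(W ≤ 3) = 8/15.
Σ Z·P over the event = 2·(1/15) + 3·(2/15) + 2·(4/15) + 3·(1/15) = 19/15.
E[Z | W ≤ 3] = (19/15) / (8/15) = 19/8.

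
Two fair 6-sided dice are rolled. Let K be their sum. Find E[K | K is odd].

P(K is odd) = 1/2.
Σ over the event: 3·1/18 + 5·1/9 + 7·1/6 + 9·1/9 + 11·1/18 = 7/2.
E[K | K is odd] = (7/2) / (1/2) = 7.

7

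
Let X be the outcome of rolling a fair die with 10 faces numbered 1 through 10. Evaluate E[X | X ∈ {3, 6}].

9/2

P(X ∈ {3, 6}) = 1/5.
Σ over the event: 3·1/10 + 6·1/10 = 9/10.
E[X | X ∈ {3, 6}] = (9/10) / (1/5) = 9/2.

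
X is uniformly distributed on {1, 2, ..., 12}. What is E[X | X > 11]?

12

Given X > 11, X is equally likely to be any of {12}.
E[X | X > 11] = (12) / 1 = 12.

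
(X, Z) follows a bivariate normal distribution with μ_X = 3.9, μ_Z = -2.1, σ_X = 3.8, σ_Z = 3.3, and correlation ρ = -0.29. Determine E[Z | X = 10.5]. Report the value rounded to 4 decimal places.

-3.7622

For a bivariate normal, E[Z | X=x] = μ_Z + ρ·(σ_Z/σ_X)·(x − μ_X).
E[Z | X=10.5] = -2.1 + (-0.29)·(3.3/3.8)·(10.5 − (3.9)) = -2.1 + (-0.251842)·(6.6) = -3.7622.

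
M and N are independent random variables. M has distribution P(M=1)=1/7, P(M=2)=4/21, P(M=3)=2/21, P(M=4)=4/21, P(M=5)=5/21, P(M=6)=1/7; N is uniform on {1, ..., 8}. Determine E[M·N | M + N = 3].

2

P(M + N = 3) = 1/24.
Summing MN·P(x,y) over outcomes with M + N = 3 gives 1/12.
E[M·N | M + N = 3] = (1/12) / (1/24) = 2.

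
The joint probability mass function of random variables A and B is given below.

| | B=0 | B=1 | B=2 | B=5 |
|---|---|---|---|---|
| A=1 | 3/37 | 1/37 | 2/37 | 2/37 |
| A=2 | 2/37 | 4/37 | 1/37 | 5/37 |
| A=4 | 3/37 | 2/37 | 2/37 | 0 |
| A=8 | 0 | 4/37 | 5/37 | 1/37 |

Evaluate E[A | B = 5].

5/2

P(B = 5) = 8/37.
Σ A·P over the event = 1·(2/37) + 2·(5/37) + 8·(1/37) = 20/37.
E[A | B = 5] = (20/37) / (8/37) = 5/2.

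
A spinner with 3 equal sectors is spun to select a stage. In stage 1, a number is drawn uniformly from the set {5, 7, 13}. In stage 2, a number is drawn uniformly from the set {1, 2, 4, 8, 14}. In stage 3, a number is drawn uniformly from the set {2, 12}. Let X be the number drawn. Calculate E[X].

317/45

E[X | stage 1] = (5+7+13)/3 = 25/3.
E[X | stage 2] = (1+2+4+8+14)/5 = 29/5.
E[X | stage 3] = (2+12)/2 = 7.
By the law of total expectation,
E[X] = (1/3)·(25/3) + (1/3)·(29/5) + (1/3)·(7) = 317/45.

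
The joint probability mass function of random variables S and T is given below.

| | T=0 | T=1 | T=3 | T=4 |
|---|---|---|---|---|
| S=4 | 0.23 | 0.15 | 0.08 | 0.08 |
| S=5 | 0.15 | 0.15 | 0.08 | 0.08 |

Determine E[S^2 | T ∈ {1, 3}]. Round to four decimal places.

P(T ∈ {1, 3}) = 0.46.
Σ S^2·P over the event = 16·(0.15) + 16·(0.08) + 25·(0.15) + 25·(0.08) = 9.43.
E[S^2 | T ∈ {1, 3}] = (9.43) / (0.46) = 20.5000.

20.5000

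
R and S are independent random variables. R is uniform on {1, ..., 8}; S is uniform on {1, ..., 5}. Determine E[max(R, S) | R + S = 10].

P(R + S = 10) = 1/10.
Summing max(R,S)·P(x,y) over outcomes with R + S = 10 gives 13/20.
E[max(R, S) | R + S = 10] = (13/20) / (1/10) = 13/2.

13/2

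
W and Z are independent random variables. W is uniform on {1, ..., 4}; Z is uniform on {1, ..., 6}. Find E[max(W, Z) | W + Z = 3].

P(W + Z = 3) = 1/12.
Summing max(W,Z)·P(x,y) over outcomes with W + Z = 3 gives 1/6.
E[max(W, Z) | W + Z = 3] = (1/6) / (1/12) = 2.

2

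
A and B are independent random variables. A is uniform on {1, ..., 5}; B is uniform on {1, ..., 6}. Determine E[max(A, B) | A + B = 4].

Outcomes with A + B = 4: (1,3), (2,2), (3,1), each with probability 1/30.
E[max(A, B) | A + B = 4] = (3 + 2 + 3) / 3 = 8/3.

8/3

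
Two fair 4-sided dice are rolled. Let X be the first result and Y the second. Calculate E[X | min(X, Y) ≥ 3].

Outcomes with min(X, Y) ≥ 3: (3,3), (3,4), (4,3), (4,4), each with probability 1/16.
E[X | min(X, Y) ≥ 3] = (3 + 3 + 4 + 4) / 4 = 7/2.

7/2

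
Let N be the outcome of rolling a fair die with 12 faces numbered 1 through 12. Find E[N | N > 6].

Given N > 6, N is equally likely to be any of {7, 8, 9, 10, 11, 12}.
E[N | N > 6] = (7 + 8 + 9 + 10 + 11 + 12) / 6 = 19/2.

19/2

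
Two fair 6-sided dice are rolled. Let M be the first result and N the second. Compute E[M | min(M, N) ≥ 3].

9/2

P(min(M, N) ≥ 3) = 4/9.
Summing M·P(x,y) over outcomes with min(M, N) ≥ 3 gives 2.
E[M | min(M, N) ≥ 3] = (2) / (4/9) = 9/2.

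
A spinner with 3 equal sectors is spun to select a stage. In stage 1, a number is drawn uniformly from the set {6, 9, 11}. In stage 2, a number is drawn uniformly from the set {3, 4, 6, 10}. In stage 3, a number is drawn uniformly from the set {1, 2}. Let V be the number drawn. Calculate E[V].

E[V | stage 1] = (6+9+11)/3 = 26/3.
E[V | stage 2] = (3+4+6+10)/4 = 23/4.
E[V | stage 3] = (1+2)/2 = 3/2.
By the law of total expectation,
E[V] = (1/3)·(26/3) + (1/3)·(23/4) + (1/3)·(3/2) = 191/36.

191/36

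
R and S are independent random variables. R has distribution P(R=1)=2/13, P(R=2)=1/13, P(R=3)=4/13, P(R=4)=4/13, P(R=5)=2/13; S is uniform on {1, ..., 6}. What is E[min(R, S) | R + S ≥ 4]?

P(R + S ≥ 4) = 73/78.
Summing min(R,S)·P(x,y) over outcomes with R + S ≥ 4 gives 95/39.
E[min(R, S) | R + S ≥ 4] = (95/39) / (73/78) = 190/73.

190/73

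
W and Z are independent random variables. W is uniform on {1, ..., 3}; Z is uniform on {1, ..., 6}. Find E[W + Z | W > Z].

Outcomes with W > Z: (2,1), (3,1), (3,2), each with probability 1/18.
E[W + Z | W > Z] = (3 + 4 + 5) / 3 = 4.

4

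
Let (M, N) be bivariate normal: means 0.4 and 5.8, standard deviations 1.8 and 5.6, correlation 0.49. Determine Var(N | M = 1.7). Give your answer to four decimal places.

23.8305

The conditional variance in a bivariate normal is σ_N²(1 − ρ²), independent of x.
Var(N | M=1.7) = (5.6)²·(1 − (0.49)²) = 31.36·0.7599 = 23.8305.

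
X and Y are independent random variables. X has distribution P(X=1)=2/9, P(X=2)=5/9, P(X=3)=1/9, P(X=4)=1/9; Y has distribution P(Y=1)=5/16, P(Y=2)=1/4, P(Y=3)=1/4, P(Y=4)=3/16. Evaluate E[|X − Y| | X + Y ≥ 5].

3/2

P(X + Y ≥ 5) = 17/36.
Summing |X−Y|·P(x,y) over outcomes with X + Y ≥ 5 gives 17/24.
E[|X − Y| | X + Y ≥ 5] = (17/24) / (17/36) = 3/2.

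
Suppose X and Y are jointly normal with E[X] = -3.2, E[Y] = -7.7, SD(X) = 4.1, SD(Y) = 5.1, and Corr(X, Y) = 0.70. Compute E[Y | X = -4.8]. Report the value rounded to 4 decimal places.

-9.0932

For a bivariate normal, E[Y | X=x] = μ_Y + ρ·(σ_Y/σ_X)·(x − μ_X).
E[Y | X=-4.8] = -7.7 + (0.70)·(5.1/4.1)·(-4.8 − (-3.2)) = -7.7 + (0.87073)·(-1.6) = -9.0932.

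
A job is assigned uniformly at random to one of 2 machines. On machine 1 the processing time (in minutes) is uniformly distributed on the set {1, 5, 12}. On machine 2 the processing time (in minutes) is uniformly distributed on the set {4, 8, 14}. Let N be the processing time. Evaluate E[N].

22/3

E[N | machine 1] = (1+5+12)/3 = 6.
E[N | machine 2] = (4+8+14)/3 = 26/3.
By the law of total expectation,
E[N] = (1/2)·(6) + (1/2)·(26/3) = 22/3.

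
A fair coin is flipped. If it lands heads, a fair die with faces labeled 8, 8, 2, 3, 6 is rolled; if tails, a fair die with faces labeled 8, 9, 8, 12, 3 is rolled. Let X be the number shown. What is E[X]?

67/10

E[X | heads] = (8+8+2+3+6)/5 = 27/5.
E[X | tails] = (8+9+8+12+3)/5 = 8.
By the law of total expectation,
E[X] = (1/2)·(27/5) + (1/2)·(8) = 67/10.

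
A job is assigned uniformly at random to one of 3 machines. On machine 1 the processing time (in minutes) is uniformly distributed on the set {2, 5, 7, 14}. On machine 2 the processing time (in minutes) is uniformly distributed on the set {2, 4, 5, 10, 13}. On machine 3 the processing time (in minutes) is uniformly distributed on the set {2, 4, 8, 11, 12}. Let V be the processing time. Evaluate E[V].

E[V | machine 1] = (2+5+7+14)/4 = 7.
E[V | machine 2] = (2+4+5+10+13)/5 = 34/5.
E[V | machine 3] = (2+4+8+11+12)/5 = 37/5.
By the law of total expectation,
E[V] = (1/3)·(7) + (1/3)·(34/5) + (1/3)·(37/5) = 106/15.

106/15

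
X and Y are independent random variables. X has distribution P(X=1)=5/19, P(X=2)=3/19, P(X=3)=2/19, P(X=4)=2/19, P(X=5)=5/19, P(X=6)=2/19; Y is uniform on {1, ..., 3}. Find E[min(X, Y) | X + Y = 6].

P(X + Y = 6) = 3/19.
Summing min(X,Y)·P(x,y) over outcomes with X + Y = 6 gives 5/19.
E[min(X, Y) | X + Y = 6] = (5/19) / (3/19) = 5/3.

5/3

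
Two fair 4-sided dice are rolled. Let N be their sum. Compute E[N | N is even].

P(N is even) = 1/2.
Σ over the event: 2·1/16 + 4·3/16 + 6·3/16 + 8·1/16 = 5/2.
E[N | N is even] = (5/2) / (1/2) = 5.

5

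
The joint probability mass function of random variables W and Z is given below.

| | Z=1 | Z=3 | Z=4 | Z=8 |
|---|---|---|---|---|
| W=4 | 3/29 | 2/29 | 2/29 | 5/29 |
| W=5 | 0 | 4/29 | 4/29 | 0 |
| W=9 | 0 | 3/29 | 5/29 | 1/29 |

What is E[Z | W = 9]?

P(W = 9) = 9/29.
Σ Z·P over the event = 3·(3/29) + 4·(5/29) + 8·(1/29) = 37/29.
E[Z | W = 9] = (37/29) / (9/29) = 37/9.

37/9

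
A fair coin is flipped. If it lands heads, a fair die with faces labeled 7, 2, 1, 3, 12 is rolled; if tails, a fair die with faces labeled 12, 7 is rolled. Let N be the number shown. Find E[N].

E[N | heads] = (7+2+1+3+12)/5 = 5.
E[N | tails] = (12+7)/2 = 19/2.
By the law of total expectation,
E[N] = (1/2)·(5) + (1/2)·(19/2) = 29/4.

29/4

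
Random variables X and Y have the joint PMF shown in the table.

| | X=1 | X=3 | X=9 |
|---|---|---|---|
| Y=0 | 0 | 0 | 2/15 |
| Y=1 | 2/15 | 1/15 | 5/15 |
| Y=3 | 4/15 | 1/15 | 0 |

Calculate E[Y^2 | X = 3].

5

P(X = 3) = 2/15.
Σ Y^2·P over the event = 1·(1/15) + 9·(1/15) = 2/3.
E[Y^2 | X = 3] = (2/3) / (2/15) = 5.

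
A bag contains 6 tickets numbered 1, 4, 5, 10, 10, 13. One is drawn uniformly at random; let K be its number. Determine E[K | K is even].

P(K is even) = 1/2.
Σ over the event: 4·1/6 + 10·1/3 = 4.
E[K | K is even] = (4) / (1/2) = 8.

8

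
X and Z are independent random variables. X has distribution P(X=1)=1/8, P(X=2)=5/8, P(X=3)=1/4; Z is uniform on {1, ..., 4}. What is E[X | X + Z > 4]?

39/17

P(X + Z > 4) = 17/32.
Summing X·P(x,y) over outcomes with X + Z > 4 gives 39/32.
E[X | X + Z > 4] = (39/32) / (17/32) = 39/17.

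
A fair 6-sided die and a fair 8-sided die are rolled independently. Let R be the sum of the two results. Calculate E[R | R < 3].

P(R < 3) = 1/48.
Σ over the event: 2·1/48 = 1/24.
E[R | R < 3] = (1/24) / (1/48) = 2.

2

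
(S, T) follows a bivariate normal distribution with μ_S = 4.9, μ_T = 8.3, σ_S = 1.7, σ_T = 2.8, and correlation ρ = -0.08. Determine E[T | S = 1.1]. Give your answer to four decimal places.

8.8007

E[T | S=x] = μ_T + ρ(σ_T/σ_S)(x − μ_S) for jointly normal variables.
E[T | S=1.1] = 8.3 + (-0.08)·(2.8/1.7)·(1.1 − (4.9)) = 8.3 + (-0.13176)·(-3.8) = 8.8007.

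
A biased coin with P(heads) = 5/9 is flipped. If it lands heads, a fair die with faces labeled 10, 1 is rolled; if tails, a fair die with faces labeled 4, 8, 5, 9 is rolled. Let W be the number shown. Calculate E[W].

E[W | heads] = (10+1)/2 = 11/2.
E[W | tails] = (4+8+5+9)/4 = 13/2.
By the law of total expectation,
E[W] = (5/9)·(11/2) + (4/9)·(13/2) = 107/18.

107/18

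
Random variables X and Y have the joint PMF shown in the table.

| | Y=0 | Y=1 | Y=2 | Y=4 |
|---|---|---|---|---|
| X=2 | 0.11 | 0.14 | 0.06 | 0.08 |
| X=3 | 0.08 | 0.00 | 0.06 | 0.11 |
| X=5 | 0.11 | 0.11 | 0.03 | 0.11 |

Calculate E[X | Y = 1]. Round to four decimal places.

3.3200

P(Y = 1) = 0.25.
Σ X·P over the event = 2·(0.14) + 5·(0.11) = 0.83.
E[X | Y = 1] = (0.83) / (0.25) = 3.3200.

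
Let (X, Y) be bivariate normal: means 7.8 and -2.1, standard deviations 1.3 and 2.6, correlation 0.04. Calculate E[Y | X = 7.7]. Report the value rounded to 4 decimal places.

-2.1080

For a bivariate normal, E[Y | X=x] = μ_Y + ρ·(σ_Y/σ_X)·(x − μ_X).
E[Y | X=7.7] = -2.1 + (0.04)·(2.6/1.3)·(7.7 − (7.8)) = -2.1 + (0.08)·(-0.1) = -2.1080.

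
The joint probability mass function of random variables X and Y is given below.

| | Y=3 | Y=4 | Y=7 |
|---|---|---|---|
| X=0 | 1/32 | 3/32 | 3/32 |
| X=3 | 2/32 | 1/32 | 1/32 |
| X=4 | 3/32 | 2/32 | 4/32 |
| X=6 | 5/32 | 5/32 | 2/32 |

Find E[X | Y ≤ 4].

P(Y ≤ 4) = 11/16.
Σ X·P over the event = 0·(1/32) + 0·(3/32) + 3·(2/32) + 3·(1/32) + 4·(3/32) + 4·(2/32) + 6·(5/32) + 6·(5/32) = 89/32.
E[X | Y ≤ 4] = (89/32) / (11/16) = 89/22.

89/22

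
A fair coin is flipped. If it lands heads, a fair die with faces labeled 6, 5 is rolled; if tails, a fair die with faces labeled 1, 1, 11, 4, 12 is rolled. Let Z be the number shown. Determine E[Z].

E[Z | heads] = (6+5)/2 = 11/2.
E[Z | tails] = (1+1+11+4+12)/5 = 29/5.
By the law of total expectation,
E[Z] = (1/2)·(11/2) + (1/2)·(29/5) = 113/20.

113/20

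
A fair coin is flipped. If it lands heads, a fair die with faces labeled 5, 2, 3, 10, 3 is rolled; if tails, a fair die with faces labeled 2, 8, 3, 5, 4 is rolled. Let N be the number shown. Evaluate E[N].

E[N | heads] = (5+2+3+10+3)/5 = 23/5.
E[N | tails] = (2+8+3+5+4)/5 = 22/5.
By the law of total expectation,
E[N] = (1/2)·(23/5) + (1/2)·(22/5) = 9/2.

9/2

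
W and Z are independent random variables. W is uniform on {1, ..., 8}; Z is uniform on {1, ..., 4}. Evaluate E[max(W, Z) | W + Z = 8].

P(W + Z = 8) = 1/8.
Summing max(W,Z)·P(x,y) over outcomes with W + Z = 8 gives 11/16.
E[max(W, Z) | W + Z = 8] = (11/16) / (1/8) = 11/2.

11/2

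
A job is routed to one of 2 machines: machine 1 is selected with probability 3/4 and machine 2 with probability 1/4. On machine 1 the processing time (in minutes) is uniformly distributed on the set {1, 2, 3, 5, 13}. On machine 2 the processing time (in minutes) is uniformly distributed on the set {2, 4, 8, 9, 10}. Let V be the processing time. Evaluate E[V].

21/4

E[V | machine 1] = (1+2+3+5+13)/5 = 24/5.
E[V | machine 2] = (2+4+8+9+10)/5 = 33/5.
E[V] = (3/4)·(24/5) + (1/4)·(33/5) = 21/4.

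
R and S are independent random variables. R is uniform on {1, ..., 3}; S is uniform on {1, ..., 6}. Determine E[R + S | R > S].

Outcomes with R > S: (2,1), (3,1), (3,2), each with probability 1/18.
E[R + S | R > S] = (3 + 4 + 5) / 3 = 4.

4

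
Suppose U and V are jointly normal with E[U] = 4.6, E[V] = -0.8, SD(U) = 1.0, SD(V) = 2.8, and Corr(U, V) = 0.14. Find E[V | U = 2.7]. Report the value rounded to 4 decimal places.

-1.5448

The regression of V on U has slope ρ·σ_V/σ_U and passes through (μ_U, μ_V).
E[V | U=2.7] = -0.8 + (0.14)·(2.8/1.0)·(2.7 − (4.6)) = -0.8 + (0.392)·(-1.9) = -1.5448.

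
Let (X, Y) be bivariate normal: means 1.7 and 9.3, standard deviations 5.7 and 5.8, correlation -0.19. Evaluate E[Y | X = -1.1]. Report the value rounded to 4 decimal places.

For a bivariate normal, E[Y | X=x] = μ_Y + ρ·(σ_Y/σ_X)·(x − μ_X).
E[Y | X=-1.1] = 9.3 + (-0.19)·(5.8/5.7)·(-1.1 − (1.7)) = 9.3 + (-0.19333)·(-2.8) = 9.8413.

9.8413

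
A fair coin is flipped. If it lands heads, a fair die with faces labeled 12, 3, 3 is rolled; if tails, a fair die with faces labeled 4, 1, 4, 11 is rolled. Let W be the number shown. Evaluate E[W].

11/2

E[W | heads] = (12+3+3)/3 = 6.
E[W | tails] = (4+1+4+11)/4 = 5.
By the law of total expectation,
E[W] = (1/2)·(6) + (1/2)·(5) = 11/2.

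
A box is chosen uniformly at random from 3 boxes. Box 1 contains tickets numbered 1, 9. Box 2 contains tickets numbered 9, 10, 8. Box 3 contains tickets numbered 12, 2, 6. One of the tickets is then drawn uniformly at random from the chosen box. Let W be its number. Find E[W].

E[W | box 1] = (1+9)/2 = 5.
E[W | box 2] = (9+10+8)/3 = 9.
E[W | box 3] = (12+2+6)/3 = 20/3.
E[W] = (1/3)·(5) + (1/3)·(9) + (1/3)·(20/3) = 62/9.

62/9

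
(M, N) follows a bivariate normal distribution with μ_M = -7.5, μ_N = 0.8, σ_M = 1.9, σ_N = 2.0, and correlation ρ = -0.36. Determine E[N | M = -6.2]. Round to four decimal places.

E[N | M=x] = μ_N + ρ(σ_N/σ_M)(x − μ_M) for jointly normal variables.
E[N | M=-6.2] = 0.8 + (-0.36)·(2.0/1.9)·(-6.2 − (-7.5)) = 0.8 + (-0.37895)·(1.3) = 0.3074.

0.3074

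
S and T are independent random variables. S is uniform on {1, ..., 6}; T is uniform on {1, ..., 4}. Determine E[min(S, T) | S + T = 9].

7/2

Outcomes with S + T = 9: (5,4), (6,3), each with probability 1/24.
E[min(S, T) | S + T = 9] = (4 + 3) / 2 = 7/2.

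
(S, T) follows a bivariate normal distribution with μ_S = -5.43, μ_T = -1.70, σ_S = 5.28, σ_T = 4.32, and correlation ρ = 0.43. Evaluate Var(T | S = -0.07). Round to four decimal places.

Var(T | S=x) = (1 − ρ²)·σ_T².
Var(T | S=-0.07) = (4.32)²·(1 − (0.43)²) = 18.6624·0.8151 = 15.2117.

15.2117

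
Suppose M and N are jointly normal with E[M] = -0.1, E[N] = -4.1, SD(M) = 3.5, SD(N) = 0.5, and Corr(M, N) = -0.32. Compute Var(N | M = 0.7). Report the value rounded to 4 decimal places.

0.2244

For a bivariate normal, Var(N | M=x) = σ_N²(1 − ρ²).
Var(N | M=0.7) = (0.5)²·(1 − (-0.32)²) = 0.25·0.8976 = 0.2244.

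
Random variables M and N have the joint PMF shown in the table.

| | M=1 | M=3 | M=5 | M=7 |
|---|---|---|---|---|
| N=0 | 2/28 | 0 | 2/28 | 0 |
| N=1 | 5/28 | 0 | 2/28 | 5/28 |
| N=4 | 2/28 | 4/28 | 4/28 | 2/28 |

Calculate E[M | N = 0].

3

P(N = 0) = 1/7.
Σ M·P over the event = 1·(2/28) + 5·(2/28) = 3/7.
E[M | N = 0] = (3/7) / (1/7) = 3.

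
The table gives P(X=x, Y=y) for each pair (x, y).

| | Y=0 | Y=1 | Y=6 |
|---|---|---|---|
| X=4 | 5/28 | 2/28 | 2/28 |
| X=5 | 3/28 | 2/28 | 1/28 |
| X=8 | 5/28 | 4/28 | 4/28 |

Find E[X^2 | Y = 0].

475/13

P(Y = 0) = 13/28.
Summing X^2·P(X=x,Y=y) over the conditioning event gives 475/28.
E[X^2 | Y = 0] = (475/28) / (13/28) = 475/13.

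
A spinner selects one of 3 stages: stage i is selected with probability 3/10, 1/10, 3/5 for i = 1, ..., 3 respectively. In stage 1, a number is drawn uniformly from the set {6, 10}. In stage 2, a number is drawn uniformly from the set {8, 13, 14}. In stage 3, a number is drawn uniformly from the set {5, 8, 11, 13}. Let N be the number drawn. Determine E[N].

E[N | stage 1] = (6+10)/2 = 8.
E[N | stage 2] = (8+13+14)/3 = 35/3.
E[N | stage 3] = (5+8+11+13)/4 = 37/4.
By the law of total expectation,
E[N] = (3/10)·(8) + (1/10)·(35/3) + (3/5)·(37/4) = 547/60.

547/60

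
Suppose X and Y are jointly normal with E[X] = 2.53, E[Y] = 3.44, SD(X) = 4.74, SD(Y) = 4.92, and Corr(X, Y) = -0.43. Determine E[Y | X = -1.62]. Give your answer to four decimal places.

5.2923

The regression of Y on X has slope ρ·σ_Y/σ_X and passes through (μ_X, μ_Y).
E[Y | X=-1.62] = 3.44 + (-0.43)·(4.92/4.74)·(-1.62 − (2.53)) = 3.44 + (-0.44633)·(-4.15) = 5.2923.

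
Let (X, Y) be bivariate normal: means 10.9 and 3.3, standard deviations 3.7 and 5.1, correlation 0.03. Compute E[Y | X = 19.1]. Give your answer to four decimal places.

3.6391

E[Y | X=x] = μ_Y + ρ(σ_Y/σ_X)(x − μ_X) for jointly normal variables.
E[Y | X=19.1] = 3.3 + (0.03)·(5.1/3.7)·(19.1 − (10.9)) = 3.3 + (0.041351)·(8.2) = 3.6391.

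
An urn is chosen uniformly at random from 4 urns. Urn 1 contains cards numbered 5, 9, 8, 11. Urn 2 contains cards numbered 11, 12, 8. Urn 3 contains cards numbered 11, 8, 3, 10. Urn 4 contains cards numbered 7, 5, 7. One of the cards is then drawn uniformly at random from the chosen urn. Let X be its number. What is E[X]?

E[X | urn 1] = (5+9+8+11)/4 = 33/4.
E[X | urn 2] = (11+12+8)/3 = 31/3.
E[X | urn 3] = (11+8+3+10)/4 = 8.
E[X | urn 4] = (7+5+7)/3 = 19/3.
By the law of total expectation,
E[X] = (1/4)·(33/4) + (1/4)·(31/3) + (1/4)·(8) + (1/4)·(19/3) = 395/48.

395/48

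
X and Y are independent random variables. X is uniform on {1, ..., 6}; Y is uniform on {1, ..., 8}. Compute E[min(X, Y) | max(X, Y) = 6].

P(max(X, Y) = 6) = 11/48.
Summing min(X,Y)·P(x,y) over outcomes with max(X, Y) = 6 gives 3/4.
E[min(X, Y) | max(X, Y) = 6] = (3/4) / (11/48) = 36/11.

36/11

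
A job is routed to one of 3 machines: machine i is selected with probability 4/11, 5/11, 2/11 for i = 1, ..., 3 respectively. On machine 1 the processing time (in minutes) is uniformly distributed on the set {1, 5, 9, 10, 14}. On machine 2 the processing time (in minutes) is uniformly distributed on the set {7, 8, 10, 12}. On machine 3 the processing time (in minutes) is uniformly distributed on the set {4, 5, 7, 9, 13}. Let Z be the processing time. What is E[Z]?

1853/220

E[Z | machine 1] = (1+5+9+10+14)/5 = 39/5.
E[Z | machine 2] = (7+8+10+12)/4 = 37/4.
E[Z | machine 3] = (4+5+7+9+13)/5 = 38/5.
By the law of total expectation,
E[Z] = (4/11)·(39/5) + (5/11)·(37/4) + (2/11)·(38/5) = 1853/220.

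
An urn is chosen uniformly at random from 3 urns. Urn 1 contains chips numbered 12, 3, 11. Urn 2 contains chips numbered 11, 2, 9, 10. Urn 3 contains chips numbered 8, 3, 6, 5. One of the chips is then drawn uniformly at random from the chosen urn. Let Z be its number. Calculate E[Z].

133/18

E[Z | urn 1] = (12+3+11)/3 = 26/3.
E[Z | urn 2] = (11+2+9+10)/4 = 8.
E[Z | urn 3] = (8+3+6+5)/4 = 11/2.
By the law of total expectation,
E[Z] = (1/3)·(26/3) + (1/3)·(8) + (1/3)·(11/2) = 133/18.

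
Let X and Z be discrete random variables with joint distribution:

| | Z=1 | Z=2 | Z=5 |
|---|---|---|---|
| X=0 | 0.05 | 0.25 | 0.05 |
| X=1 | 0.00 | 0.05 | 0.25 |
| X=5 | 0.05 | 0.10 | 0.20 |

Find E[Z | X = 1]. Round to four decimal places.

4.5000

P(X = 1) = 0.30.
Σ Z·P over the event = 2·(0.05) + 5·(0.25) = 1.35.
E[Z | X = 1] = (1.35) / (0.30) = 4.5000.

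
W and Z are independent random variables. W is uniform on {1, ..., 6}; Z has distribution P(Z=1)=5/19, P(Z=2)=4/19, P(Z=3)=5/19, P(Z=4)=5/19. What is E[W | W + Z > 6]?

239/48

P(W + Z > 6) = 8/19.
Summing W·P(x,y) over outcomes with W + Z > 6 gives 239/114.
E[W | W + Z > 6] = (239/114) / (8/19) = 239/48.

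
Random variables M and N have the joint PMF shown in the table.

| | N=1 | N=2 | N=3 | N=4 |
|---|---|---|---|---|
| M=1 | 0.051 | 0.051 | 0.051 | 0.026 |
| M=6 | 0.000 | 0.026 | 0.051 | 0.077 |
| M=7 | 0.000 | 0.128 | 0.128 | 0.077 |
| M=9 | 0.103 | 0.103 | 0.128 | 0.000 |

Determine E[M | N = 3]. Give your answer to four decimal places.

6.7179

P(N = 3) = 0.358.
Summing M·P(M=x,N=y) over the conditioning event gives 2.405.
E[M | N = 3] = (2.405) / (0.358) = 6.7179.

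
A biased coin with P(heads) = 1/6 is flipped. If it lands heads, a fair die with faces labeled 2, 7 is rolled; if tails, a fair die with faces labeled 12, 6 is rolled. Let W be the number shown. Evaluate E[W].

33/4

E[W | heads] = (2+7)/2 = 9/2.
E[W | tails] = (12+6)/2 = 9.
By the law of total expectation,
E[W] = (1/6)·(9/2) + (5/6)·(9) = 33/4.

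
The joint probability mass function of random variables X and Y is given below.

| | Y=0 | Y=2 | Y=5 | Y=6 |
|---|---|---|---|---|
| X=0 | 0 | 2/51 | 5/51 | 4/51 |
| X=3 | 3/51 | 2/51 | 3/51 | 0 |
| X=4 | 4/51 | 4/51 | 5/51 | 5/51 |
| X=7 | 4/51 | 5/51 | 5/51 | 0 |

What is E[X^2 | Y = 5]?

P(Y = 5) = 6/17.
Σ X^2·P over the event = 0·(5/51) + 9·(3/51) + 16·(5/51) + 49·(5/51) = 352/51.
E[X^2 | Y = 5] = (352/51) / (6/17) = 176/9.

176/9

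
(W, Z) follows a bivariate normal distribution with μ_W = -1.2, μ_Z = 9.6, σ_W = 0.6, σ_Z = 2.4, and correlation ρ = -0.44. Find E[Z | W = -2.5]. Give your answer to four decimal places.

The regression of Z on W has slope ρ·σ_Z/σ_W and passes through (μ_W, μ_Z).
E[Z | W=-2.5] = 9.6 + (-0.44)·(2.4/0.6)·(-2.5 − (-1.2)) = 9.6 + (-1.76)·(-1.3) = 11.8880.

11.8880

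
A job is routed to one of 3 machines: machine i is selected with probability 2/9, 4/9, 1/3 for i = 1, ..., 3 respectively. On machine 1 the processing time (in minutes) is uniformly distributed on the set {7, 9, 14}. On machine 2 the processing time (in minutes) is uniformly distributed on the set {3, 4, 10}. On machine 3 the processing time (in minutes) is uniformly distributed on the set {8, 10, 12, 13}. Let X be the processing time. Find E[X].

899/108

E[X | machine 1] = (7+9+14)/3 = 10.
E[X | machine 2] = (3+4+10)/3 = 17/3.
E[X | machine 3] = (8+10+12+13)/4 = 43/4.
By the law of total expectation,
E[X] = (2/9)·(10) + (4/9)·(17/3) + (1/3)·(43/4) = 899/108.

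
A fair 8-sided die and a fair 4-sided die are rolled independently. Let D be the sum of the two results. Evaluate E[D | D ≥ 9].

10

P(D ≥ 9) = 5/16.
Σ over the event: 9·1/8 + 10·3/32 + 11·1/16 + 12·1/32 = 25/8.
E[D | D ≥ 9] = (25/8) / (5/16) = 10.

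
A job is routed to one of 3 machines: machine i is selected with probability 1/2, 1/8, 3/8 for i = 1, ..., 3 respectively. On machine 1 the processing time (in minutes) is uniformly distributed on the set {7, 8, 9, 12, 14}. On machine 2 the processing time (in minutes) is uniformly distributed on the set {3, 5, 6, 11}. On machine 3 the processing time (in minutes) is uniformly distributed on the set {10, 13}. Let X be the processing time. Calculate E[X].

E[X | machine 1] = (7+8+9+12+14)/5 = 10.
E[X | machine 2] = (3+5+6+11)/4 = 25/4.
E[X | machine 3] = (10+13)/2 = 23/2.
E[X] = (1/2)·(10) + (1/8)·(25/4) + (3/8)·(23/2) = 323/32.

323/32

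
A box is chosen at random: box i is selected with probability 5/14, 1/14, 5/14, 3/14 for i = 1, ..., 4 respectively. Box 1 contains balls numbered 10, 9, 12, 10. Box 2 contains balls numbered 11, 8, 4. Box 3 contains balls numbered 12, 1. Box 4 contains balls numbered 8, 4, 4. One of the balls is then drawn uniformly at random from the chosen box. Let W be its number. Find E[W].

E[W | box 1] = (10+9+12+10)/4 = 41/4.
E[W | box 2] = (11+8+4)/3 = 23/3.
E[W | box 3] = (12+1)/2 = 13/2.
E[W | box 4] = (8+4+4)/3 = 16/3.
By the law of total expectation,
E[W] = (5/14)·(41/4) + (1/14)·(23/3) + (5/14)·(13/2) + (3/14)·(16/3) = 1289/168.

1289/168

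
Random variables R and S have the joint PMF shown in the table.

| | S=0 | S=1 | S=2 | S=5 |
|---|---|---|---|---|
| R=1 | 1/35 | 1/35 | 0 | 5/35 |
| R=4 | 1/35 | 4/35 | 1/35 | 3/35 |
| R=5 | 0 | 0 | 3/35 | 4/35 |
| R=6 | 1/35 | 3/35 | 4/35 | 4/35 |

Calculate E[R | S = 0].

11/3

P(S = 0) = 3/35.
Σ R·P over the event = 1·(1/35) + 4·(1/35) + 6·(1/35) = 11/35.
E[R | S = 0] = (11/35) / (3/35) = 11/3.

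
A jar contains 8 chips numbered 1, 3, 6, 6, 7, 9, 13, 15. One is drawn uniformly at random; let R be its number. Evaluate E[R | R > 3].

P(R > 3) = 3/4.
Σ over the event: 6·1/4 + 7·1/8 + 9·1/8 + 13·1/8 + 15·1/8 = 7.
E[R | R > 3] = (7) / (3/4) = 28/3.

28/3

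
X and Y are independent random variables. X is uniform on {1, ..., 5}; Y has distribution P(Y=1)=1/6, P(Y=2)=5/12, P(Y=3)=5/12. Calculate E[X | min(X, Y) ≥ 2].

P(min(X, Y) ≥ 2) = 2/3.
Summing X·P(x,y) over outcomes with min(X, Y) ≥ 2 gives 7/3.
E[X | min(X, Y) ≥ 2] = (7/3) / (2/3) = 7/2.

7/2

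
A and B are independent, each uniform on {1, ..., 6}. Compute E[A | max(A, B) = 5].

35/9

P(max(A, B) = 5) = 1/4.
Summing A·P(x,y) over outcomes with max(A, B) = 5 gives 35/36.
E[A | max(A, B) = 5] = (35/36) / (1/4) = 35/9.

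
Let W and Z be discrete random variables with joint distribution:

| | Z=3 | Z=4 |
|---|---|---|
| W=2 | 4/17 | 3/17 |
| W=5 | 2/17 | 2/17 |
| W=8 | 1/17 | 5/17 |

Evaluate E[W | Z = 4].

28/5

P(Z = 4) = 10/17.
Σ W·P over the event = 2·(3/17) + 5·(2/17) + 8·(5/17) = 56/17.
E[W | Z = 4] = (56/17) / (10/17) = 28/5.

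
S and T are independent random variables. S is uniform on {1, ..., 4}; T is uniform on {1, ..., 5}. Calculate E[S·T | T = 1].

5/2

Outcomes with T = 1: (1,1), (2,1), (3,1), (4,1), each with probability 1/20.
E[S·T | T = 1] = (1 + 2 + 3 + 4) / 4 = 5/2.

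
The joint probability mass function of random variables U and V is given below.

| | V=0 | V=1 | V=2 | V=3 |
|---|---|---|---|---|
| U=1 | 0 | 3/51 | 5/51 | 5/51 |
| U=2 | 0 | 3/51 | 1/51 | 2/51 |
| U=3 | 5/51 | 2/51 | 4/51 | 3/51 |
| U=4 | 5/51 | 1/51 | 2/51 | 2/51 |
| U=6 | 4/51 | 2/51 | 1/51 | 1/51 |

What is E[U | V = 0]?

59/14

P(V = 0) = 14/51.
Σ U·P over the event = 3·(5/51) + 4·(5/51) + 6·(4/51) = 59/51.
E[U | V = 0] = (59/51) / (14/51) = 59/14.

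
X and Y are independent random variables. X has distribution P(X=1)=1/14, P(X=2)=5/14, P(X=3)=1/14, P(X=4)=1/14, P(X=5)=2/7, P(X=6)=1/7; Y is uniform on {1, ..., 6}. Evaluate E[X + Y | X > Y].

P(X > Y) = 3/7.
Summing (X+Y)·P(x,y) over outcomes with X > Y gives 3.
E[X + Y | X > Y] = (3) / (3/7) = 7.

7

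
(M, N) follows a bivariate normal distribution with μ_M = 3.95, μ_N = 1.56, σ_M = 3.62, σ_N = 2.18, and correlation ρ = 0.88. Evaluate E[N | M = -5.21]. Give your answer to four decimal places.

-3.2943

For a bivariate normal, E[N | M=x] = μ_N + ρ·(σ_N/σ_M)·(x − μ_M).
E[N | M=-5.21] = 1.56 + (0.88)·(2.18/3.62)·(-5.21 − (3.95)) = 1.56 + (0.52994)·(-9.16) = -3.2943.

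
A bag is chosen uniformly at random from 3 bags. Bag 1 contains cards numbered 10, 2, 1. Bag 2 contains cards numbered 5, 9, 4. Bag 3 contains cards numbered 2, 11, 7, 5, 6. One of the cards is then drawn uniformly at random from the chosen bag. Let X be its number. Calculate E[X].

E[X | bag 1] = (10+2+1)/3 = 13/3.
E[X | bag 2] = (5+9+4)/3 = 6.
E[X | bag 3] = (2+11+7+5+6)/5 = 31/5.
By the law of total expectation,
E[X] = (1/3)·(13/3) + (1/3)·(6) + (1/3)·(31/5) = 248/45.

248/45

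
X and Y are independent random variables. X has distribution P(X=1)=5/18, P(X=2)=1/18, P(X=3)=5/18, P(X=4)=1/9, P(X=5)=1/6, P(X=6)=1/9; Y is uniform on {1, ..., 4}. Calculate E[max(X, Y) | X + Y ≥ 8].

P(X + Y ≥ 8) = 7/36.
Summing max(X,Y)·P(x,y) over outcomes with X + Y ≥ 8 gives 37/36.
E[max(X, Y) | X + Y ≥ 8] = (37/36) / (7/36) = 37/7.

37/7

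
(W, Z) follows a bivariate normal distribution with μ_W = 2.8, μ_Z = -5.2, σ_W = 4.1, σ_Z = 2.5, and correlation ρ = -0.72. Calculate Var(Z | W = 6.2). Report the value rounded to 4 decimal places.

3.0100

Var(Z | W=x) = (1 − ρ²)·σ_Z².
Var(Z | W=6.2) = (2.5)²·(1 − (-0.72)²) = 6.25·0.4816 = 3.0100.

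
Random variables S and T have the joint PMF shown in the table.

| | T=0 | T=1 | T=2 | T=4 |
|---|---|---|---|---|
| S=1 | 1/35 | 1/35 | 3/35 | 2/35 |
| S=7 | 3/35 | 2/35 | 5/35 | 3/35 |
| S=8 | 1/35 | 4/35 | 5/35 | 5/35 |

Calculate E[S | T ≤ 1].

P(T ≤ 1) = 12/35.
Summing S·P(S=x,T=y) over the conditioning event gives 11/5.
E[S | T ≤ 1] = (11/5) / (12/35) = 77/12.

77/12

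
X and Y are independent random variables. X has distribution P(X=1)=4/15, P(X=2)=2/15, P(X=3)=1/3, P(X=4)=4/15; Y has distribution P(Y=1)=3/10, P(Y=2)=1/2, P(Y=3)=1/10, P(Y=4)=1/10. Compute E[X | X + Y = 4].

P(X + Y = 4) = 29/150.
Summing X·P(x,y) over outcomes with X + Y = 4 gives 23/50.
E[X | X + Y = 4] = (23/50) / (29/150) = 69/29.

69/29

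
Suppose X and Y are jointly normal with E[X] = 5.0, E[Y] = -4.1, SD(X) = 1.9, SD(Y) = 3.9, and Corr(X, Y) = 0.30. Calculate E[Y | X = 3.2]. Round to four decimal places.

E[Y | X=x] = μ_Y + ρ(σ_Y/σ_X)(x − μ_X) for jointly normal variables.
E[Y | X=3.2] = -4.1 + (0.30)·(3.9/1.9)·(3.2 − (5.0)) = -4.1 + (0.61579)·(-1.8) = -5.2084.

-5.2084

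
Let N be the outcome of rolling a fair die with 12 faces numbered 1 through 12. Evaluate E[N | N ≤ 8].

9/2

Given N ≤ 8, N is equally likely to be any of {1, 2, 3, 4, 5, 6, 7, 8}.
E[N | N ≤ 8] = (1 + 2 + 3 + 4 + 5 + 6 + 7 + 8) / 8 = 9/2.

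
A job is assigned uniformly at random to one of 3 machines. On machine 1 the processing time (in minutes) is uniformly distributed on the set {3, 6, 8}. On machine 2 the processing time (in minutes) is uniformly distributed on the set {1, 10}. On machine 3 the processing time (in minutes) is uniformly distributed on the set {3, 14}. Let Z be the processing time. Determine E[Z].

59/9

E[Z | machine 1] = (3+6+8)/3 = 17/3.
E[Z | machine 2] = (1+10)/2 = 11/2.
E[Z | machine 3] = (3+14)/2 = 17/2.
By the law of total expectation,
E[Z] = (1/3)·(17/3) + (1/3)·(11/2) + (1/3)·(17/2) = 59/9.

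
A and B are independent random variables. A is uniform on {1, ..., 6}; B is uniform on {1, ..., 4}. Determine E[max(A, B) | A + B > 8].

17/3

P(A + B > 8) = 1/8.
Summing max(A,B)·P(x,y) over outcomes with A + B > 8 gives 17/24.
E[max(A, B) | A + B > 8] = (17/24) / (1/8) = 17/3.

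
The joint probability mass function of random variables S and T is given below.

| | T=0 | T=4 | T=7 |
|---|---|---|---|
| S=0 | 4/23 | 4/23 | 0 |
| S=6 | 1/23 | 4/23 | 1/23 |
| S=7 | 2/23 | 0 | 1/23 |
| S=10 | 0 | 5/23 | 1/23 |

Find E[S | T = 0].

20/7

P(T = 0) = 7/23.
Σ S·P over the event = 0·(4/23) + 6·(1/23) + 7·(2/23) = 20/23.
E[S | T = 0] = (20/23) / (7/23) = 20/7.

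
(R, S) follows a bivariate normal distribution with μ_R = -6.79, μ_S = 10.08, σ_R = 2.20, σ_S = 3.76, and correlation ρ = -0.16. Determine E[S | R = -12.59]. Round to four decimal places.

The regression of S on R has slope ρ·σ_S/σ_R and passes through (μ_R, μ_S).
E[S | R=-12.59] = 10.08 + (-0.16)·(3.76/2.20)·(-12.59 − (-6.79)) = 10.08 + (-0.27345)·(-5.8) = 11.6660.

11.6660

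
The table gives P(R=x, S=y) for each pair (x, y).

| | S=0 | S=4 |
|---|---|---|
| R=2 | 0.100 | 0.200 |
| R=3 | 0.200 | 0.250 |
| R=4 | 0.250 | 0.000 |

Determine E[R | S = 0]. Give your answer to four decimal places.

3.2727

P(S = 0) = 0.550.
Σ R·P over the event = 2·(0.100) + 3·(0.200) + 4·(0.250) = 1.800.
E[R | S = 0] = (1.800) / (0.550) = 3.2727.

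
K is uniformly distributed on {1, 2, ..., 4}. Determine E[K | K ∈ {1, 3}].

2

P(K ∈ {1, 3}) = 1/2.
Σ over the event: 1·1/4 + 3·1/4 = 1.
E[K | K ∈ {1, 3}] = (1) / (1/2) = 2.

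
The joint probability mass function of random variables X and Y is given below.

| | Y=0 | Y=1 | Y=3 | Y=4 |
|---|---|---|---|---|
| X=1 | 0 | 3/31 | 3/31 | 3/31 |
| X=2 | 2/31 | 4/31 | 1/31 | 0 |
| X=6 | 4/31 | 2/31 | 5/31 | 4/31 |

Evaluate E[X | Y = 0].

P(Y = 0) = 6/31.
Σ X·P over the event = 2·(2/31) + 6·(4/31) = 28/31.
E[X | Y = 0] = (28/31) / (6/31) = 14/3.

14/3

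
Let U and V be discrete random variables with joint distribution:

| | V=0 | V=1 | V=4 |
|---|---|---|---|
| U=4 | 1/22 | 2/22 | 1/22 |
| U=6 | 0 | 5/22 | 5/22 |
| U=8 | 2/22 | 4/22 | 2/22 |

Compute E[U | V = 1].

P(V = 1) = 1/2.
Σ U·P over the event = 4·(2/22) + 6·(5/22) + 8·(4/22) = 35/11.
E[U | V = 1] = (35/11) / (1/2) = 70/11.

70/11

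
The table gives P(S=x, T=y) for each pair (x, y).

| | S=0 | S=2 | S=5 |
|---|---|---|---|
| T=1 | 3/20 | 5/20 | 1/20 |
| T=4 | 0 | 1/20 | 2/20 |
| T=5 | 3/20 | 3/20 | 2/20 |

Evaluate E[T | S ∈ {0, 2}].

14/5

P(S ∈ {0, 2}) = 3/4.
Σ T·P over the event = 1·(3/20) + 5·(3/20) + 1·(5/20) + 4·(1/20) + 5·(3/20) = 21/10.
E[T | S ∈ {0, 2}] = (21/10) / (3/4) = 14/5.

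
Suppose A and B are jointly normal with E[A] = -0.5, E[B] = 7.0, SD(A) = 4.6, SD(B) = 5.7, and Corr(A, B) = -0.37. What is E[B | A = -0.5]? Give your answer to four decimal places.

For a bivariate normal, E[B | A=x] = μ_B + ρ·(σ_B/σ_A)·(x − μ_A).
E[B | A=-0.5] = 7.0 + (-0.37)·(5.7/4.6)·(-0.5 − (-0.5)) = 7.0 + (-0.45848)·(0) = 7.0000.

7.0000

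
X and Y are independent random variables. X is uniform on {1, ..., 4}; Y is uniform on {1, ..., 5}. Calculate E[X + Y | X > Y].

5

Outcomes with X > Y: (2,1), (3,1), (3,2), (4,1), (4,2), (4,3), each with probability 1/20.
E[X + Y | X > Y] = (3 + 4 + 5 + 5 + 6 + 7) / 6 = 5.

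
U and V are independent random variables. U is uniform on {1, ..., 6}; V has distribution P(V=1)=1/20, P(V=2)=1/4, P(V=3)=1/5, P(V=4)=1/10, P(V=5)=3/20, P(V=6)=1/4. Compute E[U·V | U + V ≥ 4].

P(U + V ≥ 4) = 113/120.
Summing UV·P(x,y) over outcomes with U + V ≥ 4 gives 1583/120.
E[U·V | U + V ≥ 4] = (1583/120) / (113/120) = 1583/113.

1583/113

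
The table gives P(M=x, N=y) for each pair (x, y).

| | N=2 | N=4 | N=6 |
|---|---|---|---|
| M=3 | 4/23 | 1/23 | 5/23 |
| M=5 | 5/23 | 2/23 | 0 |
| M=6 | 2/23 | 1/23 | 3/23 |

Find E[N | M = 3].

21/5

P(M = 3) = 10/23.
Summing N·P(M=x,N=y) over the conditioning event gives 42/23.
E[N | M = 3] = (42/23) / (10/23) = 21/5.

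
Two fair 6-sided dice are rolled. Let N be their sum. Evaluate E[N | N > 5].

106/13

P(N > 5) = 13/18.
Σ over the event: 6·5/36 + 7·1/6 + 8·5/36 + 9·1/9 + 10·1/12 + 11·1/18 + 12·1/36 = 53/9.
E[N | N > 5] = (53/9) / (13/18) = 106/13.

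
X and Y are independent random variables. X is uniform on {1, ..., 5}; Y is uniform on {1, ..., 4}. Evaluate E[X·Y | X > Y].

17/2

Outcomes with X > Y: (2,1), (3,1), (3,2), (4,1), (4,2), (4,3), (5,1), (5,2), (5,3), (5,4), each with probability 1/20.
E[X·Y | X > Y] = (2 + 3 + 6 + 4 + 8 + 12 + 5 + 10 + 15 + 20) / 10 = 17/2.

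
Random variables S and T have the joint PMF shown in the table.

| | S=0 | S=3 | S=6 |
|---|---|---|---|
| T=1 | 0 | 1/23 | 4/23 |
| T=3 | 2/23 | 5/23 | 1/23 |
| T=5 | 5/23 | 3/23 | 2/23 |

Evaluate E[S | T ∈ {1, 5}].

P(T ∈ {1, 5}) = 15/23.
Σ S·P over the event = 0·(5/23) + 3·(1/23) + 3·(3/23) + 6·(4/23) + 6·(2/23) = 48/23.
E[S | T ∈ {1, 5}] = (48/23) / (15/23) = 16/5.

16/5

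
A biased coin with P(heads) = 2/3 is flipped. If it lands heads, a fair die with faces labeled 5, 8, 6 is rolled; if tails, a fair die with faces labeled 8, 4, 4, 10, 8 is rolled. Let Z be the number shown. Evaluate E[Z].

E[Z | heads] = (5+8+6)/3 = 19/3.
E[Z | tails] = (8+4+4+10+8)/5 = 34/5.
By the law of total expectation,
E[Z] = (2/3)·(19/3) + (1/3)·(34/5) = 292/45.

292/45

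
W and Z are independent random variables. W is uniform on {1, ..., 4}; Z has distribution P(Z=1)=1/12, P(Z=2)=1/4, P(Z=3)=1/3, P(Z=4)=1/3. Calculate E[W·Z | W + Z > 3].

P(W + Z > 3) = 43/48.
Summing WZ·P(x,y) over outcomes with W + Z > 3 gives 341/48.
E[W·Z | W + Z > 3] = (341/48) / (43/48) = 341/43.

341/43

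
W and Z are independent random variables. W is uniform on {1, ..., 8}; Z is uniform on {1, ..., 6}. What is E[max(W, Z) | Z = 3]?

P(Z = 3) = 1/6.
Summing max(W,Z)·P(x,y) over outcomes with Z = 3 gives 13/16.
E[max(W, Z) | Z = 3] = (13/16) / (1/6) = 39/8.

39/8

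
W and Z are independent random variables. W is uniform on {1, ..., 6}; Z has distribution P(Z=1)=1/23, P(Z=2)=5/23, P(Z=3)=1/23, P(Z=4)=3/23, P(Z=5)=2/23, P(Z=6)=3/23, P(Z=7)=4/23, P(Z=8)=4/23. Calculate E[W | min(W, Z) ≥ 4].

5

P(min(W, Z) ≥ 4) = 8/23.
Summing W·P(x,y) over outcomes with min(W, Z) ≥ 4 gives 40/23.
E[W | min(W, Z) ≥ 4] = (40/23) / (8/23) = 5.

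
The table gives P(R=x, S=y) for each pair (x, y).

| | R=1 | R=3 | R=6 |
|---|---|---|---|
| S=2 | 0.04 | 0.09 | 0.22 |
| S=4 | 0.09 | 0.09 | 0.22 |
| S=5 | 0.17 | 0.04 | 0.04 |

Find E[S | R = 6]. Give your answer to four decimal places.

3.1667

P(R = 6) = 0.48.
Σ S·P over the event = 2·(0.22) + 4·(0.22) + 5·(0.04) = 1.52.
E[S | R = 6] = (1.52) / (0.48) = 3.1667.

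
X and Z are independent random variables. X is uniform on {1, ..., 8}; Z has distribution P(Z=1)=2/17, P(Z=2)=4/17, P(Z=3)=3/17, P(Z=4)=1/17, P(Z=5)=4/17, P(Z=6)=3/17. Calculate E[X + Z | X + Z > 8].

653/61

P(X + Z > 8) = 61/136.
Summing (X+Z)·P(x,y) over outcomes with X + Z > 8 gives 653/136.
E[X + Z | X + Z > 8] = (653/136) / (61/136) = 653/61.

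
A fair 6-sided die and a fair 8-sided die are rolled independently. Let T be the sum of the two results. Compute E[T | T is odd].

8

P(T is odd) = 1/2.
Σ over the event: 3·1/24 + 5·1/12 + 7·1/8 + 9·1/8 + 11·1/12 + 13·1/24 = 4.
E[T | T is odd] = (4) / (1/2) = 8.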